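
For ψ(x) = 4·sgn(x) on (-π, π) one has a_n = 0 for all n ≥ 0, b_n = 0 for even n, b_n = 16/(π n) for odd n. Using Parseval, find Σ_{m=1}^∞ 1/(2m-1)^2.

Parseval: Σ b_n^2 = (1/π) ∫_{-π}^{π} ψ(x)^2 dx = 32.
Only odd n contribute, with b_n^2 = 256/(π^2 n^2), so Σ_{m≥1} 1/(2m-1)^2 = π^2·(32)/256 = pi**2/8.

pi**2/8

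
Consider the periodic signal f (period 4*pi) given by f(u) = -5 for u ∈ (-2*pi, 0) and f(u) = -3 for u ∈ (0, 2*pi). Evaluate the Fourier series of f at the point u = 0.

At u = 0 the one-sided limits are f(0^-) = -5 and f(0^+) = -3.
By Dirichlet's theorem the series converges to their average, [(-5) + (-3)]/2 = -4.

-4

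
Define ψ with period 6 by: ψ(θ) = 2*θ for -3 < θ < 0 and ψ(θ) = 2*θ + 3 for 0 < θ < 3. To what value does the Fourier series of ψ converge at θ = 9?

θ = 9 differs from θ = -3 by 2 full period(s), and the series is 6-periodic.
At θ = -3 the one-sided limits are ψ(-3^-) = 9 and ψ(-3^+) = -6.
By Dirichlet's theorem the series converges to their average, [(9) + (-6)]/2 = 3/2.

3/2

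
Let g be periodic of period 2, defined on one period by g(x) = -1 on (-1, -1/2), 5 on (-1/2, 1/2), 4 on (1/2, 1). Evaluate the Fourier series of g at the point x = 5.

x = 5 differs from x = 1 by 2 full period(s), and the series is 2-periodic.
At x = 1 the one-sided limits are g(1^-) = 4 and g(1^+) = -1.
By Dirichlet's theorem the series converges to their average, [(4) + (-1)]/2 = 3/2.

3/2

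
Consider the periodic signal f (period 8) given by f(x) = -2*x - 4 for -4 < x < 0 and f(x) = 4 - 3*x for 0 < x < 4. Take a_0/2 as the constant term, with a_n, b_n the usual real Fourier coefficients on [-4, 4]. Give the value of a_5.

a_5 = 1/4 ∫_{-4}^{4} f(x) cos(5*pi*x/4) dx.
Split the integral at the breakpoints.
Integrating by parts (boundary term plus one more integral), an antiderivative of (-2*x - 4) cos(5*pi*x/4) is -8*x*sin(5*pi*x/4)/(5*pi) - 16*sin(5*pi*x/4)/(5*pi) - 32*cos(5*pi*x/4)/(25*pi**2); evaluating from -4 to 0: ∫_{-4}^{0} (-2*x - 4) cos(5*pi*x/4) dx = (-32/(25*pi**2)) - (32/(25*pi**2)) = -64/(25*pi**2).
Integrating by parts (boundary term plus one more integral), an antiderivative of (4 - 3*x) cos(5*pi*x/4) is -12*x*sin(5*pi*x/4)/(5*pi) + 16*sin(5*pi*x/4)/(5*pi) - 48*cos(5*pi*x/4)/(25*pi**2); evaluating from 0 to 4: ∫_{0}^{4} (4 - 3*x) cos(5*pi*x/4) dx = (48/(25*pi**2)) - (-48/(25*pi**2)) = 96/(25*pi**2).
Summing the pieces and multiplying by (1/4) gives a_5 = 8/(25*pi**2).

8/(25*pi**2)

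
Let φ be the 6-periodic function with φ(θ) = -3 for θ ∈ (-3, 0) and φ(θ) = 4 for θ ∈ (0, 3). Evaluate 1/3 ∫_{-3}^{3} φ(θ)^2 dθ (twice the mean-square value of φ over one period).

25

1/3 ∫_{-3}^{3} φ(θ)^2 dθ = 1/3 · (75) = 25.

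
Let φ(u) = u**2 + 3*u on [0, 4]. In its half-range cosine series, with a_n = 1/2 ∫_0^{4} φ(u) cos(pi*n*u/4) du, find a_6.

16/(9*pi**2)

a_6 = 1/2 ∫_0^{4} (u**2 + 3*u) cos(3*pi*u/2) du.
Integrating by parts twice (tabular method), an antiderivative of (u**2 + 3*u) cos(3*pi*u/2) is 2*u**2*sin(3*pi*u/2)/(3*pi) + 2*u*sin(3*pi*u/2)/pi + 8*u*cos(3*pi*u/2)/(9*pi**2) - 16*sin(3*pi*u/2)/(27*pi**3) + 4*cos(3*pi*u/2)/(3*pi**2); evaluating from 0 to 4: ∫_{0}^{4} (u**2 + 3*u) cos(3*pi*u/2) du = (44/(9*pi**2)) - (4/(3*pi**2)) = 32/(9*pi**2).
Hence a_6 = (1/2)·(32/(9*pi**2)) = 16/(9*pi**2).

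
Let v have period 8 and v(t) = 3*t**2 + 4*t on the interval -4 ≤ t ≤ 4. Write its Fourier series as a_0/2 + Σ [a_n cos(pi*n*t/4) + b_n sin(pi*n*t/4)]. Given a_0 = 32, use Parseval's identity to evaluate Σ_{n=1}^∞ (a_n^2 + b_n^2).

Parseval: a_0^2/2 + Σ_{n≥1} (a_n^2+b_n^2) = 1/4 ∫_{-4}^{4} v(t)^2 dt = 16384/15.
Subtract a_0^2/2 = 512: Σ (a_n^2+b_n^2) = 8704/15.

8704/15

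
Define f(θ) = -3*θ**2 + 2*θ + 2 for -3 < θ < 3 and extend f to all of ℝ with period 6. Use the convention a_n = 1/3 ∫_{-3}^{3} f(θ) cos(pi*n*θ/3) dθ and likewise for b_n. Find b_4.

-3/pi

b_4 = 1/3 ∫_{-3}^{3} f(θ) sin(4*pi*θ/3) dθ.
Integrating by parts twice (tabular method), an antiderivative of (-3*θ**2 + 2*θ + 2) sin(4*pi*θ/3) is 9*θ**2*cos(4*pi*θ/3)/(4*pi) - 27*θ*sin(4*pi*θ/3)/(8*pi**2) - 3*θ*cos(4*pi*θ/3)/(2*pi) + 9*sin(4*pi*θ/3)/(8*pi**2) - 3*cos(4*pi*θ/3)/(2*pi) - 81*cos(4*pi*θ/3)/(32*pi**3); evaluating from -3 to 3: ∫_{-3}^{3} (-3*θ**2 + 2*θ + 2) sin(4*pi*θ/3) dθ = (3*(-27 + 152*pi**2)/(32*pi**3)) - (3*(-27 + 248*pi**2)/(32*pi**3)) = -9/pi.
Hence b_4 = (1/3)·(-9/pi) = -3/pi.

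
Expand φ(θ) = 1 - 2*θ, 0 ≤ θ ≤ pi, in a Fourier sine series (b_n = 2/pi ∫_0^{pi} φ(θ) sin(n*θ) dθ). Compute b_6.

b_6 = 2/pi ∫_0^{pi} (1 - 2*θ) sin(6*θ) dθ.
Integrating by parts (boundary term plus one more integral), an antiderivative of (1 - 2*θ) sin(6*θ) is θ*cos(6*θ)/3 - sin(6*θ)/18 - cos(6*θ)/6; evaluating from 0 to pi: ∫_{0}^{pi} (1 - 2*θ) sin(6*θ) dθ = (-1/6 + pi/3) - (-1/6) = pi/3.
Hence b_6 = (2/pi)·(pi/3) = 2/3.

2/3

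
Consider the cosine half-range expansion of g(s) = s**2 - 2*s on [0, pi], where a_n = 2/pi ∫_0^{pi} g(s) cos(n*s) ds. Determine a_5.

4*(2 - pi)/(25*pi)

a_5 = 2/pi ∫_0^{pi} (s**2 - 2*s) cos(5*s) ds.
Integrating by parts twice (tabular method), an antiderivative of (s**2 - 2*s) cos(5*s) is s**2*sin(5*s)/5 - 2*s*sin(5*s)/5 + 2*s*cos(5*s)/25 - 2*sin(5*s)/125 - 2*cos(5*s)/25; evaluating from 0 to pi: ∫_{0}^{pi} (s**2 - 2*s) cos(5*s) ds = (2/25 - 2*pi/25) - (-2/25) = 4/25 - 2*pi/25.
Hence a_5 = (2/pi)·(4/25 - 2*pi/25) = 4*(2 - pi)/(25*pi).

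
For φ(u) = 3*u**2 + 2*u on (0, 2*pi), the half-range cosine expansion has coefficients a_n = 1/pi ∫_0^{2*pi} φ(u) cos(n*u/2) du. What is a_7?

a_7 = 1/pi ∫_0^{2*pi} (3*u**2 + 2*u) cos(7*u/2) du.
Integrating by parts twice (tabular method), an antiderivative of (3*u**2 + 2*u) cos(7*u/2) is 6*u**2*sin(7*u/2)/7 + 4*u*sin(7*u/2)/7 + 24*u*cos(7*u/2)/49 - 48*sin(7*u/2)/343 + 8*cos(7*u/2)/49; evaluating from 0 to 2*pi: ∫_{0}^{2*pi} (3*u**2 + 2*u) cos(7*u/2) du = (-48*pi/49 - 8/49) - (8/49) = -48*pi/49 - 16/49.
Hence a_7 = (1/pi)·(-48*pi/49 - 16/49) = 16*(-3*pi - 1)/(49*pi).

16*(-3*pi - 1)/(49*pi)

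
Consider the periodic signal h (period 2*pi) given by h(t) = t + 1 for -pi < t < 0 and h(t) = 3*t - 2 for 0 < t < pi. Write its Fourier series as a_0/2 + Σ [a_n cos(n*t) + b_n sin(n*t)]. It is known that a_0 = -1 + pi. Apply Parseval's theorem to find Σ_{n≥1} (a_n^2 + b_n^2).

-6*pi + 9/2 + 17*pi**2/6

Parseval: a_0^2/2 + Σ_{n≥1} (a_n^2+b_n^2) = 1/pi ∫_{-pi}^{pi} h(t)^2 dt = -7*pi + 5 + 10*pi**2/3.
Subtract a_0^2/2 = (1 - pi)**2/2: Σ (a_n^2+b_n^2) = -6*pi + 9/2 + 17*pi**2/6.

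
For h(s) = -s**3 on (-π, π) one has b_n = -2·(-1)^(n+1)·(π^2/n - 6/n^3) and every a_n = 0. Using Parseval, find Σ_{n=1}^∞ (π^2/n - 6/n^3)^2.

pi**6/14

Parseval: Σ b_n^2 = (1/π) ∫_{-π}^{π} h(s)^2 ds = 2*pi**6/7.
b_n^2 = 4·(π^2/n - 6/n^3)^2, so the sum equals (2*pi**6/7)/4 = pi**6/14.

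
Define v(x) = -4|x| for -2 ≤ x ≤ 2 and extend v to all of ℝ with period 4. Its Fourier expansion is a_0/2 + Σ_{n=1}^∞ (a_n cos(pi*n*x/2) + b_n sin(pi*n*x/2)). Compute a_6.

a_6 = 1/2 ∫_{-2}^{2} v(x) cos(3*pi*x) dx.
v is even and cos(3*pi*x) is even, so the integrand is even and a_6 = ∫_0^{2} v(x) cos(3*pi*x) dx.
Integrating by parts (boundary term plus one more integral), an antiderivative of (-4*x) cos(3*pi*x) is -4*x*sin(3*pi*x)/(3*pi) - 4*cos(3*pi*x)/(9*pi**2); evaluating from 0 to 2: ∫_{0}^{2} (-4*x) cos(3*pi*x) dx = (-4/(9*pi**2)) - (-4/(9*pi**2)) = 0.
Hence a_6 = 0.

0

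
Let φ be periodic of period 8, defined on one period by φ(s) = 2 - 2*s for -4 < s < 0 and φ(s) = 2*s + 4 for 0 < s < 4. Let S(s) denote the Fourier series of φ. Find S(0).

3

At s = 0 the one-sided limits are φ(0^-) = 2 and φ(0^+) = 4.
By Dirichlet's theorem the series converges to their average, [(2) + (4)]/2 = 3.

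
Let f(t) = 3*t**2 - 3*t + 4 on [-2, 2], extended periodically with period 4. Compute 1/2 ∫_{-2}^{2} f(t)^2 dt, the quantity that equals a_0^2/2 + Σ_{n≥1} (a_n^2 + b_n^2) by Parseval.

1/2 ∫_{-2}^{2} f(t)^2 dt = 1/2 · (1776/5) = 888/5.

888/5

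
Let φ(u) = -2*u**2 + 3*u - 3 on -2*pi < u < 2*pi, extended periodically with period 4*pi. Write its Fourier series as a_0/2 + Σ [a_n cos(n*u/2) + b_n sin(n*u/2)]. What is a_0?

a_0 = (1/(2*pi)) ∫_{-2*pi}^{2*pi} φ(u) du = (1/(2*pi)) · (-32*pi**3/3 - 12*pi) = -16*pi**2/3 - 6.

-16*pi**2/3 - 6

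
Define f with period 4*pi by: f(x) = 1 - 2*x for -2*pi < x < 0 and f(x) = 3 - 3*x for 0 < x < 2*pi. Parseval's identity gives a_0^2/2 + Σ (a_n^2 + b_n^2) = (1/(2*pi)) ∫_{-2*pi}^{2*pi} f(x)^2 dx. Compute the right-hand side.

-14*pi + 10 + 52*pi**2/3

(1/(2*pi)) ∫_{-2*pi}^{2*pi} f(x)^2 dx = (1/(2*pi)) · (4*pi*(-21*pi + 15 + 26*pi**2)/3) = -14*pi + 10 + 52*pi**2/3.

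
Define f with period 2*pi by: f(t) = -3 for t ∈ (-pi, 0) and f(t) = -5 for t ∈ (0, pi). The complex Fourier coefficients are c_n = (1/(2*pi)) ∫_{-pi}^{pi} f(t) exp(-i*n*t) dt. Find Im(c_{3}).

2/(3*pi)

Since f is real-valued, Im(c_{3}) = -(1/(2*pi)) ∫_{-pi}^{pi} f(t) sin(3*t) dt = -b_{3}/2.
Split the integral at the breakpoints.
Directly, an antiderivative of (-3) sin(3*t) is cos(3*t); evaluating from -pi to 0: ∫_{-pi}^{0} (-3) sin(3*t) dt = (1) - (-1) = 2.
Directly, an antiderivative of (-5) sin(3*t) is 5*cos(3*t)/3; evaluating from 0 to pi: ∫_{0}^{pi} (-5) sin(3*t) dt = (-5/3) - (5/3) = -10/3.
So ∫_{-pi}^{pi} f(t) sin(3*t) dt = -4/3.
Hence Im(c_{3}) = (-1/(2*pi))·(-4/3) = 2/(3*pi).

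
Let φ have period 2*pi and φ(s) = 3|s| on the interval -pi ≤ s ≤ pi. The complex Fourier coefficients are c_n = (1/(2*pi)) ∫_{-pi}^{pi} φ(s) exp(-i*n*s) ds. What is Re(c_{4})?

Since φ is real-valued, Re(c_{4}) = (1/(2*pi)) ∫_{-pi}^{pi} φ(s) cos(4*s) ds = a_{4}/2.
φ is even and cos(4*s) is even, so the integrand is even: ∫_{-pi}^{pi} φ(s) cos(4*s) ds = 2∫_0^{pi} φ(s) cos(4*s) ds.
Integrating by parts (boundary term plus one more integral), an antiderivative of (3*s) cos(4*s) is 3*s*sin(4*s)/4 + 3*cos(4*s)/16; evaluating from 0 to pi: ∫_{0}^{pi} (3*s) cos(4*s) ds = (3/16) - (3/16) = 0.
So ∫_{-pi}^{pi} φ(s) cos(4*s) ds = 0.
Hence Re(c_{4}) = (1/(2*pi))·(0) = 0.

0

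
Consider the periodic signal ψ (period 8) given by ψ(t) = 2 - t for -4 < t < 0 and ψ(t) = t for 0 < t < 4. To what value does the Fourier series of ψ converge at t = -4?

5

At t = -4 the one-sided limits are ψ(-4^-) = 4 and ψ(-4^+) = 6.
By Dirichlet's theorem the series converges to their average, [(4) + (6)]/2 = 5.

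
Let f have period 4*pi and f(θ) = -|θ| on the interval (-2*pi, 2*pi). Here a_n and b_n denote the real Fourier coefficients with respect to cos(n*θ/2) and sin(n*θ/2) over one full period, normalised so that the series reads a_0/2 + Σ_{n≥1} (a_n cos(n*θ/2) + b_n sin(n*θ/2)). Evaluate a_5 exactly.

a_5 = (1/(2*pi)) ∫_{-2*pi}^{2*pi} f(θ) cos(5*θ/2) dθ.
f is even and cos(5*θ/2) is even, so the integrand is even and a_5 = 1/pi ∫_0^{2*pi} f(θ) cos(5*θ/2) dθ.
Integrating by parts (boundary term plus one more integral), an antiderivative of (-θ) cos(5*θ/2) is -2*θ*sin(5*θ/2)/5 - 4*cos(5*θ/2)/25; evaluating from 0 to 2*pi: ∫_{0}^{2*pi} (-θ) cos(5*θ/2) dθ = (4/25) - (-4/25) = 8/25.
Hence a_5 = (1/pi)·(8/25) = 8/(25*pi).

8/(25*pi)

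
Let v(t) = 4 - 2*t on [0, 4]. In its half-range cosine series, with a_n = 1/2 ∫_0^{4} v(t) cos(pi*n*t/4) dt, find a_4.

0

a_4 = 1/2 ∫_0^{4} (4 - 2*t) cos(pi*t) dt.
Integrating by parts (boundary term plus one more integral), an antiderivative of (4 - 2*t) cos(pi*t) is -2*t*sin(pi*t)/pi + 4*sin(pi*t)/pi - 2*cos(pi*t)/pi**2; evaluating from 0 to 4: ∫_{0}^{4} (4 - 2*t) cos(pi*t) dt = (-2/pi**2) - (-2/pi**2) = 0.
Hence a_4 = (1/2)·(0) = 0.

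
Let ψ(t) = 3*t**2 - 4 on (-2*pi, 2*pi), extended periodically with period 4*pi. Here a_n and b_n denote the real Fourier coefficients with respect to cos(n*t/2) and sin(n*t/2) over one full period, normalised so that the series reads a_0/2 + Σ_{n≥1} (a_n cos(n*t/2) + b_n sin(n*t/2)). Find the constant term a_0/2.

-4 + 4*pi**2

a_0 = (1/(2*pi)) ∫_{-2*pi}^{2*pi} ψ(t) dt = (1/(2*pi)) · (16*pi*(-1 + pi**2)) = -8 + 8*pi**2.
So the constant term a_0/2 = -4 + 4*pi**2.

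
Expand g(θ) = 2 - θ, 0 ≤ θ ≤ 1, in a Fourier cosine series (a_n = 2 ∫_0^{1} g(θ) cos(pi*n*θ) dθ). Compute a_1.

a_1 = 2 ∫_0^{1} (2 - θ) cos(pi*θ) dθ.
Integrating by parts (boundary term plus one more integral), an antiderivative of (2 - θ) cos(pi*θ) is -θ*sin(pi*θ)/pi + 2*sin(pi*θ)/pi - cos(pi*θ)/pi**2; evaluating from 0 to 1: ∫_{0}^{1} (2 - θ) cos(pi*θ) dθ = (pi**(-2)) - (-1/pi**2) = 2/pi**2.
Hence a_1 = 2·(2/pi**2) = 4/pi**2.

4/pi**2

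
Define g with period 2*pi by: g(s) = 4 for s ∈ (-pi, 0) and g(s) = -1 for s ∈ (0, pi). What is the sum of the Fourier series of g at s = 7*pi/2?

s = 7*pi/2 differs from s = -pi/2 by 2 full period(s), and the series is 2*pi-periodic.
g is continuous at s = -pi/2 with value 4, so the series converges to 4 there.

4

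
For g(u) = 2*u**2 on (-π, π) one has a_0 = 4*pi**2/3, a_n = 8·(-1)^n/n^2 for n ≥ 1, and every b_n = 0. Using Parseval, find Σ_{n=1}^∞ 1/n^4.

Parseval: a_0^2/2 + Σ a_n^2 = (1/π) ∫_{-π}^{π} g(u)^2 du = 8*pi**4/5.
Subtract a_0^2/2 = 8*pi**4/9: Σ a_n^2 = 32*pi**4/45.
Since a_n^2 = 64/n^4, Σ 1/n^4 = pi**4/90.

pi**4/90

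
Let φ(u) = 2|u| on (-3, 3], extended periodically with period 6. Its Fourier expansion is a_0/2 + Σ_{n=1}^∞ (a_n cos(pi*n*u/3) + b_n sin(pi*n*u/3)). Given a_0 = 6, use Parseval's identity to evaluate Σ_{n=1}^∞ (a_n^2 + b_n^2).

Parseval: a_0^2/2 + Σ_{n≥1} (a_n^2+b_n^2) = 1/3 ∫_{-3}^{3} φ(u)^2 du = 24.
Subtract a_0^2/2 = 18: Σ (a_n^2+b_n^2) = 6.

6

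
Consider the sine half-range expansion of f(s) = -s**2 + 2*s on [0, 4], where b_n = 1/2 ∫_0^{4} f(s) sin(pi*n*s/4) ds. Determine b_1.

-16/pi + 128/pi**3

b_1 = 1/2 ∫_0^{4} (-s**2 + 2*s) sin(pi*s/4) ds.
Integrating by parts twice (tabular method), an antiderivative of (-s**2 + 2*s) sin(pi*s/4) is 4*s**2*cos(pi*s/4)/pi - 32*s*sin(pi*s/4)/pi**2 - 8*s*cos(pi*s/4)/pi + 32*sin(pi*s/4)/pi**2 - 128*cos(pi*s/4)/pi**3; evaluating from 0 to 4: ∫_{0}^{4} (-s**2 + 2*s) sin(pi*s/4) ds = (-32/pi + 128/pi**3) - (-128/pi**3) = -32/pi + 256/pi**3.
Hence b_1 = (1/2)·(-32/pi + 256/pi**3) = -16/pi + 128/pi**3.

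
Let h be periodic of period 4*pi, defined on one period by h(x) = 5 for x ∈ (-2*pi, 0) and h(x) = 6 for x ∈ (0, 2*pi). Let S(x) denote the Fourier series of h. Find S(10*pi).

11/2

x = 10*pi differs from x = 2*pi by 2 full period(s), and the series is 4*pi-periodic.
At x = 2*pi the one-sided limits are h(2*pi^-) = 6 and h(2*pi^+) = 5.
By Dirichlet's theorem the series converges to their average, [(6) + (5)]/2 = 11/2.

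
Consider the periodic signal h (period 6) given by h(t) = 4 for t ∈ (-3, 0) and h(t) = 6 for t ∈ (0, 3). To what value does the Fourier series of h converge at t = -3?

5

At t = -3 the one-sided limits are h(-3^-) = 6 and h(-3^+) = 4.
By Dirichlet's theorem the series converges to their average, [(6) + (4)]/2 = 5.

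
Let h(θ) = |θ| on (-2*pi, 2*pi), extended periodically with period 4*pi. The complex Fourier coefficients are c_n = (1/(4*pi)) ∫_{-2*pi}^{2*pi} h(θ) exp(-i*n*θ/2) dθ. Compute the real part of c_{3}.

-4/(9*pi)

Since h is real-valued, Re(c_{3}) = (1/(4*pi)) ∫_{-2*pi}^{2*pi} h(θ) cos(3*θ/2) dθ = a_{3}/2.
h is even and cos(3*θ/2) is even, so the integrand is even: ∫_{-2*pi}^{2*pi} h(θ) cos(3*θ/2) dθ = 2∫_0^{2*pi} h(θ) cos(3*θ/2) dθ.
Integrating by parts (boundary term plus one more integral), an antiderivative of (θ) cos(3*θ/2) is 2*θ*sin(3*θ/2)/3 + 4*cos(3*θ/2)/9; evaluating from 0 to 2*pi: ∫_{0}^{2*pi} (θ) cos(3*θ/2) dθ = (-4/9) - (4/9) = -8/9.
So ∫_{-2*pi}^{2*pi} h(θ) cos(3*θ/2) dθ = -16/9.
Hence Re(c_{3}) = (1/(4*pi))·(-16/9) = -4/(9*pi).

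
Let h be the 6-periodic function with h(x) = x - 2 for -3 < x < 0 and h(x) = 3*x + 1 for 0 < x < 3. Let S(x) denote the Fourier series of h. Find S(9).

x = 9 differs from x = 3 by 1 full period(s), and the series is 6-periodic.
At x = 3 the one-sided limits are h(3^-) = 10 and h(3^+) = -5.
By Dirichlet's theorem the series converges to their average, [(10) + (-5)]/2 = 5/2.

5/2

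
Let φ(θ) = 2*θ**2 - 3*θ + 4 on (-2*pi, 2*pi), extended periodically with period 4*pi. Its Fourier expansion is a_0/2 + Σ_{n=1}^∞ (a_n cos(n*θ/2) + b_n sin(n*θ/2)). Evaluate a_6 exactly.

8/9

a_6 = (1/(2*pi)) ∫_{-2*pi}^{2*pi} φ(θ) cos(3*θ) dθ.
Integrating by parts twice (tabular method), an antiderivative of (2*θ**2 - 3*θ + 4) cos(3*θ) is 2*θ**2*sin(3*θ)/3 - θ*sin(3*θ) + 4*θ*cos(3*θ)/9 + 32*sin(3*θ)/27 - cos(3*θ)/3; evaluating from -2*pi to 2*pi: ∫_{-2*pi}^{2*pi} (2*θ**2 - 3*θ + 4) cos(3*θ) dθ = (-1/3 + 8*pi/9) - (-8*pi/9 - 1/3) = 16*pi/9.
Hence a_6 = (1/(2*pi))·(16*pi/9) = 8/9.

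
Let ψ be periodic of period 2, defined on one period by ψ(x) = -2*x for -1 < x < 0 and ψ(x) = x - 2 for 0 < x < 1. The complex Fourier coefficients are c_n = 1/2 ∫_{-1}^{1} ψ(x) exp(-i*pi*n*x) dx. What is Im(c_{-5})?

-1/(2*pi)

Since ψ is real-valued, Im(c_{-5}) = -1/2 ∫_{-1}^{1} ψ(x) sin(-5*pi*x) dx = b_{5}/2.
Split the integral at the breakpoints.
Integrating by parts (boundary term plus one more integral), an antiderivative of (-2*x) sin(-5*pi*x) is -2*x*cos(5*pi*x)/(5*pi) + 2*sin(5*pi*x)/(25*pi**2); evaluating from -1 to 0: ∫_{-1}^{0} (-2*x) sin(-5*pi*x) dx = (0) - (-2/(5*pi)) = 2/(5*pi).
Integrating by parts (boundary term plus one more integral), an antiderivative of (x - 2) sin(-5*pi*x) is x*cos(5*pi*x)/(5*pi) - sin(5*pi*x)/(25*pi**2) - 2*cos(5*pi*x)/(5*pi); evaluating from 0 to 1: ∫_{0}^{1} (x - 2) sin(-5*pi*x) dx = (1/(5*pi)) - (-2/(5*pi)) = 3/(5*pi).
So ∫_{-1}^{1} ψ(x) sin(-5*pi*x) dx = 1/pi.
Hence Im(c_{-5}) = (-1/2)·(1/pi) = -1/(2*pi).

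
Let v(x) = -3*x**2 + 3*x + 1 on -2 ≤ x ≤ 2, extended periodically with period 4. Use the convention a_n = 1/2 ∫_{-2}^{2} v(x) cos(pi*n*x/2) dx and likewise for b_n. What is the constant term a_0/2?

a_0 = 1/2 ∫_{-2}^{2} v(x) dx = 1/2 · (-12) = -6.
So the constant term a_0/2 = -3.

-3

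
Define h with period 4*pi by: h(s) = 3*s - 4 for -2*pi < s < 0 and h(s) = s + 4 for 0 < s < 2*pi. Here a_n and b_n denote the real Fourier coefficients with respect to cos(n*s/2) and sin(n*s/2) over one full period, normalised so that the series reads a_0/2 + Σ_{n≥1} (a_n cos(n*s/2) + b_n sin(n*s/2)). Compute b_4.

b_4 = (1/(2*pi)) ∫_{-2*pi}^{2*pi} h(s) sin(2*s) ds.
Split the integral at the breakpoints.
Integrating by parts (boundary term plus one more integral), an antiderivative of (3*s - 4) sin(2*s) is -3*s*cos(2*s)/2 + 3*sin(2*s)/4 + 2*cos(2*s); evaluating from -2*pi to 0: ∫_{-2*pi}^{0} (3*s - 4) sin(2*s) ds = (2) - (2 + 3*pi) = -3*pi.
Integrating by parts (boundary term plus one more integral), an antiderivative of (s + 4) sin(2*s) is -s*cos(2*s)/2 + sin(2*s)/4 - 2*cos(2*s); evaluating from 0 to 2*pi: ∫_{0}^{2*pi} (s + 4) sin(2*s) ds = (-pi - 2) - (-2) = -pi.
Summing the pieces and multiplying by (1/(2*pi)) gives b_4 = -2.

-2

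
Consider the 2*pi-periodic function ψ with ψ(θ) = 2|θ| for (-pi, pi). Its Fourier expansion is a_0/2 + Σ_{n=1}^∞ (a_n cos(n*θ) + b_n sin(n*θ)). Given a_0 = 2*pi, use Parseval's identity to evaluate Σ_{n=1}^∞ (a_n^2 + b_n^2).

Parseval: a_0^2/2 + Σ_{n≥1} (a_n^2+b_n^2) = 1/pi ∫_{-pi}^{pi} ψ(θ)^2 dθ = 8*pi**2/3.
Subtract a_0^2/2 = 2*pi**2: Σ (a_n^2+b_n^2) = 2*pi**2/3.

2*pi**2/3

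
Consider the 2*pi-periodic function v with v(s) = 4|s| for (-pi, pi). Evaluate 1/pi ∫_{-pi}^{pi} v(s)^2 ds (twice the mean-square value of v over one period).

32*pi**2/3

1/pi ∫_{-pi}^{pi} v(s)^2 ds = 1/pi · (32*pi**3/3) = 32*pi**2/3.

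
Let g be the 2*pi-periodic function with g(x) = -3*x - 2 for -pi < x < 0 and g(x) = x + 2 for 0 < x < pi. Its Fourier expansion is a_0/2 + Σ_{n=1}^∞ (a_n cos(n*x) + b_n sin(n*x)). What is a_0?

a_0 = 1/pi ∫_{-pi}^{pi} g(x) dx = 1/pi · (2*pi**2) = 2*pi.

2*pi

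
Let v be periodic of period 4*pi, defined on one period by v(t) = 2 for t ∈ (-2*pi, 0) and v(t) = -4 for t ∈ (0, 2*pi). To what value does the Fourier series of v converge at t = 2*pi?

At t = 2*pi the one-sided limits are v(2*pi^-) = -4 and v(2*pi^+) = 2.
By Dirichlet's theorem the series converges to their average, [(-4) + (2)]/2 = -1.

-1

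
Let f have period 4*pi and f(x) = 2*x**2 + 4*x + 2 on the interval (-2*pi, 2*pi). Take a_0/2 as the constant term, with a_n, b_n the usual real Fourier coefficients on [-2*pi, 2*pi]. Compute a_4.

a_4 = (1/(2*pi)) ∫_{-2*pi}^{2*pi} f(x) cos(2*x) dx.
Integrating by parts twice (tabular method), an antiderivative of (2*x**2 + 4*x + 2) cos(2*x) is x**2*sin(2*x) + 2*x*sin(2*x) + x*cos(2*x) + sin(2*x)/2 + cos(2*x); evaluating from -2*pi to 2*pi: ∫_{-2*pi}^{2*pi} (2*x**2 + 4*x + 2) cos(2*x) dx = (1 + 2*pi) - (1 - 2*pi) = 4*pi.
Hence a_4 = (1/(2*pi))·(4*pi) = 2.

2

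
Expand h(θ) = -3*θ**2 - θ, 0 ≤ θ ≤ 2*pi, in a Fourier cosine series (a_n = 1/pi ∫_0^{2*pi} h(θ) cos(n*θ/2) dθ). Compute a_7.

a_7 = 1/pi ∫_0^{2*pi} (-3*θ**2 - θ) cos(7*θ/2) dθ.
Integrating by parts twice (tabular method), an antiderivative of (-3*θ**2 - θ) cos(7*θ/2) is -6*θ**2*sin(7*θ/2)/7 - 2*θ*sin(7*θ/2)/7 - 24*θ*cos(7*θ/2)/49 + 48*sin(7*θ/2)/343 - 4*cos(7*θ/2)/49; evaluating from 0 to 2*pi: ∫_{0}^{2*pi} (-3*θ**2 - θ) cos(7*θ/2) dθ = (4/49 + 48*pi/49) - (-4/49) = 8/49 + 48*pi/49.
Hence a_7 = (1/pi)·(8/49 + 48*pi/49) = 8*(1 + 6*pi)/(49*pi).

8*(1 + 6*pi)/(49*pi)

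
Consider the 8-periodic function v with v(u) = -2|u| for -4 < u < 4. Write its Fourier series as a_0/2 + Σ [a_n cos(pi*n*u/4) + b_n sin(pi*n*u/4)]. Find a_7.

a_7 = 1/4 ∫_{-4}^{4} v(u) cos(7*pi*u/4) du.
v is even and cos(7*pi*u/4) is even, so the integrand is even and a_7 = 1/2 ∫_0^{4} v(u) cos(7*pi*u/4) du.
Integrating by parts (boundary term plus one more integral), an antiderivative of (-2*u) cos(7*pi*u/4) is -8*u*sin(7*pi*u/4)/(7*pi) - 32*cos(7*pi*u/4)/(49*pi**2); evaluating from 0 to 4: ∫_{0}^{4} (-2*u) cos(7*pi*u/4) du = (32/(49*pi**2)) - (-32/(49*pi**2)) = 64/(49*pi**2).
Hence a_7 = (1/2)·(64/(49*pi**2)) = 32/(49*pi**2).

32/(49*pi**2)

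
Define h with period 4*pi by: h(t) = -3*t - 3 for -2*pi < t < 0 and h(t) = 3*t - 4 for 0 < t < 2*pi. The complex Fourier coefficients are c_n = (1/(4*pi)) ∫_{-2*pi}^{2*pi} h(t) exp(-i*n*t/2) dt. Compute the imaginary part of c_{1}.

Since h is real-valued, Im(c_{1}) = -(1/(4*pi)) ∫_{-2*pi}^{2*pi} h(t) sin(t/2) dt = -b_{1}/2.
Split the integral at the breakpoints.
Integrating by parts (boundary term plus one more integral), an antiderivative of (-3*t - 3) sin(t/2) is 6*t*cos(t/2) - 12*sin(t/2) + 6*cos(t/2); evaluating from -2*pi to 0: ∫_{-2*pi}^{0} (-3*t - 3) sin(t/2) dt = (6) - (-6 + 12*pi) = 12 - 12*pi.
Integrating by parts (boundary term plus one more integral), an antiderivative of (3*t - 4) sin(t/2) is -6*t*cos(t/2) + 12*sin(t/2) + 8*cos(t/2); evaluating from 0 to 2*pi: ∫_{0}^{2*pi} (3*t - 4) sin(t/2) dt = (-8 + 12*pi) - (8) = -16 + 12*pi.
So ∫_{-2*pi}^{2*pi} h(t) sin(t/2) dt = -4.
Hence Im(c_{1}) = (-1/(4*pi))·(-4) = 1/pi.

1/pi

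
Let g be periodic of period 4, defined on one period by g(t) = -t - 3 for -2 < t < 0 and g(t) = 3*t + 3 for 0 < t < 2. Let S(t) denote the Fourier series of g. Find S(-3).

t = -3 differs from t = 1 by -1 full period(s), and the series is 4-periodic.
g is continuous at t = 1 with value 6, so the series converges to 6 there.

6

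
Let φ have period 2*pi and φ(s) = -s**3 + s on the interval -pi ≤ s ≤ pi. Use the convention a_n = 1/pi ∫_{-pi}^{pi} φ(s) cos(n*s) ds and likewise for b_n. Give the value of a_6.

0

a_6 = 1/pi ∫_{-pi}^{pi} φ(s) cos(6*s) ds.
φ is odd and cos(6*s) is even, so the integrand is odd over a symmetric interval and the integral vanishes.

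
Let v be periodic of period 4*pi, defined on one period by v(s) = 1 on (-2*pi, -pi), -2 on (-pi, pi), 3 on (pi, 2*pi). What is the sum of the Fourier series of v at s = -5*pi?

-1/2

s = -5*pi differs from s = -pi by -1 full period(s), and the series is 4*pi-periodic.
At s = -pi the one-sided limits are v(-pi^-) = 1 and v(-pi^+) = -2.
By Dirichlet's theorem the series converges to their average, [(1) + (-2)]/2 = -1/2.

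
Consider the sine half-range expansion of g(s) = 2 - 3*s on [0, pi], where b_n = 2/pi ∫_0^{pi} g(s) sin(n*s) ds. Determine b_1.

-6 + 8/pi

b_1 = 2/pi ∫_0^{pi} (2 - 3*s) sin(s) ds.
Integrating by parts (boundary term plus one more integral), an antiderivative of (2 - 3*s) sin(s) is 3*s*cos(s) - 3*sin(s) - 2*cos(s); evaluating from 0 to pi: ∫_{0}^{pi} (2 - 3*s) sin(s) ds = (2 - 3*pi) - (-2) = 4 - 3*pi.
Hence b_1 = (2/pi)·(4 - 3*pi) = -6 + 8/pi.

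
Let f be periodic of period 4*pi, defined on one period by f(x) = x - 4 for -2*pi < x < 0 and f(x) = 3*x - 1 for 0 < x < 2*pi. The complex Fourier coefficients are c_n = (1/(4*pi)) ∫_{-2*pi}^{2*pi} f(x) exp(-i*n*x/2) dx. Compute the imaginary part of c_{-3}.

1/pi + 4/3

Since f is real-valued, Im(c_{-3}) = -(1/(4*pi)) ∫_{-2*pi}^{2*pi} f(x) sin(-3*x/2) dx = b_{3}/2.
Split the integral at the breakpoints.
Integrating by parts (boundary term plus one more integral), an antiderivative of (x - 4) sin(-3*x/2) is 2*x*cos(3*x/2)/3 - 4*sin(3*x/2)/9 - 8*cos(3*x/2)/3; evaluating from -2*pi to 0: ∫_{-2*pi}^{0} (x - 4) sin(-3*x/2) dx = (-8/3) - (8/3 + 4*pi/3) = -16/3 - 4*pi/3.
Integrating by parts (boundary term plus one more integral), an antiderivative of (3*x - 1) sin(-3*x/2) is 2*x*cos(3*x/2) - 4*sin(3*x/2)/3 - 2*cos(3*x/2)/3; evaluating from 0 to 2*pi: ∫_{0}^{2*pi} (3*x - 1) sin(-3*x/2) dx = (2/3 - 4*pi) - (-2/3) = 4/3 - 4*pi.
So ∫_{-2*pi}^{2*pi} f(x) sin(-3*x/2) dx = -16*pi/3 - 4.
Hence Im(c_{-3}) = (-1/(4*pi))·(-16*pi/3 - 4) = 1/pi + 4/3.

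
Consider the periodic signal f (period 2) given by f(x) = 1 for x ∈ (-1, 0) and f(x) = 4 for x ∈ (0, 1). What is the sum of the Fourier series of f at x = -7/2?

x = -7/2 differs from x = 1/2 by -2 full period(s), and the series is 2-periodic.
f is continuous at x = 1/2 with value 4, so the series converges to 4 there.

4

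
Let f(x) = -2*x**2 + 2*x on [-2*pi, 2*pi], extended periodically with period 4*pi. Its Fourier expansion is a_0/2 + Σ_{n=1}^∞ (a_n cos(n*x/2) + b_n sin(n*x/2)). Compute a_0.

-16*pi**2/3

a_0 = (1/(2*pi)) ∫_{-2*pi}^{2*pi} f(x) dx = (1/(2*pi)) · (-32*pi**3/3) = -16*pi**2/3.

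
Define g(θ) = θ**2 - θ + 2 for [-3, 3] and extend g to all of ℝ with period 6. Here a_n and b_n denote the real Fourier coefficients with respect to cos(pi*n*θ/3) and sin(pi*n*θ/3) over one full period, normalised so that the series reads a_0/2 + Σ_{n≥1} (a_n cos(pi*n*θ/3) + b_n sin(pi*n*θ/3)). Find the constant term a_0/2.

5

a_0 = 1/3 ∫_{-3}^{3} g(θ) dθ = 1/3 · (30) = 10.
So the constant term a_0/2 = 5.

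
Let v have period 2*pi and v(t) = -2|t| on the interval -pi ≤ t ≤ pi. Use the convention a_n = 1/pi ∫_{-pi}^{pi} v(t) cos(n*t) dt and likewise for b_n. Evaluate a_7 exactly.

8/(49*pi)

a_7 = 1/pi ∫_{-pi}^{pi} v(t) cos(7*t) dt.
v is even and cos(7*t) is even, so the integrand is even and a_7 = 2/pi ∫_0^{pi} v(t) cos(7*t) dt.
Integrating by parts (boundary term plus one more integral), an antiderivative of (-2*t) cos(7*t) is -2*t*sin(7*t)/7 - 2*cos(7*t)/49; evaluating from 0 to pi: ∫_{0}^{pi} (-2*t) cos(7*t) dt = (2/49) - (-2/49) = 4/49.
Hence a_7 = (2/pi)·(4/49) = 8/(49*pi).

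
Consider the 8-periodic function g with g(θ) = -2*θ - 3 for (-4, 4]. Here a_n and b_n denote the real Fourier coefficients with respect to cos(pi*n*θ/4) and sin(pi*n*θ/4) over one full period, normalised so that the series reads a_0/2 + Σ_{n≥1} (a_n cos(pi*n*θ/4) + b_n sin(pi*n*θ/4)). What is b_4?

4/pi

b_4 = 1/4 ∫_{-4}^{4} g(θ) sin(pi*θ) dθ.
Integrating by parts (boundary term plus one more integral), an antiderivative of (-2*θ - 3) sin(pi*θ) is 2*θ*cos(pi*θ)/pi - 2*sin(pi*θ)/pi**2 + 3*cos(pi*θ)/pi; evaluating from -4 to 4: ∫_{-4}^{4} (-2*θ - 3) sin(pi*θ) dθ = (11/pi) - (-5/pi) = 16/pi.
Hence b_4 = (1/4)·(16/pi) = 4/pi.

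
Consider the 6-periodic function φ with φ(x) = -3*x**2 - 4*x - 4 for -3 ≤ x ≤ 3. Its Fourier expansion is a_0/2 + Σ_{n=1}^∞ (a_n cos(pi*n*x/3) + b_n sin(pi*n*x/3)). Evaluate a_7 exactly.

108/(49*pi**2)

a_7 = 1/3 ∫_{-3}^{3} φ(x) cos(7*pi*x/3) dx.
Integrating by parts twice (tabular method), an antiderivative of (-3*x**2 - 4*x - 4) cos(7*pi*x/3) is -9*x**2*sin(7*pi*x/3)/(7*pi) - 12*x*sin(7*pi*x/3)/(7*pi) - 54*x*cos(7*pi*x/3)/(49*pi**2) - 12*sin(7*pi*x/3)/(7*pi) + 162*sin(7*pi*x/3)/(343*pi**3) - 36*cos(7*pi*x/3)/(49*pi**2); evaluating from -3 to 3: ∫_{-3}^{3} (-3*x**2 - 4*x - 4) cos(7*pi*x/3) dx = (198/(49*pi**2)) - (-18/(7*pi**2)) = 324/(49*pi**2).
Hence a_7 = (1/3)·(324/(49*pi**2)) = 108/(49*pi**2).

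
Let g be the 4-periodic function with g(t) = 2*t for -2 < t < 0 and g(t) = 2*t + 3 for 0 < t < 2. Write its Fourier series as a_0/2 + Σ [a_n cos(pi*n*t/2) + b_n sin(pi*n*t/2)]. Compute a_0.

a_0 = 1/2 ∫_{-2}^{2} g(t) dt = 1/2 · (6) = 3.

3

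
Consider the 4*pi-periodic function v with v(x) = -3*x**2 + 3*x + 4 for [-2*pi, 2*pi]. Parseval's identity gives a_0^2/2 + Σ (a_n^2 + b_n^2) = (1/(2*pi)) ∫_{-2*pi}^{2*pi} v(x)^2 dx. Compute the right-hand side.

(1/(2*pi)) ∫_{-2*pi}^{2*pi} v(x)^2 dx = (1/(2*pi)) · (-80*pi**3 + 64*pi + 576*pi**5/5) = -40*pi**2 + 32 + 288*pi**4/5.

-40*pi**2 + 32 + 288*pi**4/5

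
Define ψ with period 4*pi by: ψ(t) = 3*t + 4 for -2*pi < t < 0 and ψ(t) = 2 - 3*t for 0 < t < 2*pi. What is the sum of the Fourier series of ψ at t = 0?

3

At t = 0 the one-sided limits are ψ(0^-) = 4 and ψ(0^+) = 2.
By Dirichlet's theorem the series converges to their average, [(4) + (2)]/2 = 3.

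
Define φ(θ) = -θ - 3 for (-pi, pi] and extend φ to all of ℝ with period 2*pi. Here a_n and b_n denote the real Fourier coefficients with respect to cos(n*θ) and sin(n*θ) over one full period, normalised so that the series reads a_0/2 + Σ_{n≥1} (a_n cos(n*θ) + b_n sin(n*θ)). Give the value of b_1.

-2

b_1 = 1/pi ∫_{-pi}^{pi} φ(θ) sin(θ) dθ.
Integrating by parts (boundary term plus one more integral), an antiderivative of (-θ - 3) sin(θ) is θ*cos(θ) - sin(θ) + 3*cos(θ); evaluating from -pi to pi: ∫_{-pi}^{pi} (-θ - 3) sin(θ) dθ = (-pi - 3) - (-3 + pi) = -2*pi.
Hence b_1 = (1/pi)·(-2*pi) = -2.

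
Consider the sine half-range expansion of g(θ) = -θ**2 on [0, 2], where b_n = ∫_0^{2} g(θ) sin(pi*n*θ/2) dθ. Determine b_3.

b_3 = ∫_0^{2} (-θ**2) sin(3*pi*θ/2) dθ.
Integrating by parts twice (tabular method), an antiderivative of (-θ**2) sin(3*pi*θ/2) is 2*θ**2*cos(3*pi*θ/2)/(3*pi) - 8*θ*sin(3*pi*θ/2)/(9*pi**2) - 16*cos(3*pi*θ/2)/(27*pi**3); evaluating from 0 to 2: ∫_{0}^{2} (-θ**2) sin(3*pi*θ/2) dθ = (8*(2 - 9*pi**2)/(27*pi**3)) - (-16/(27*pi**3)) = 8*(4 - 9*pi**2)/(27*pi**3).
Hence b_3 = 8*(4 - 9*pi**2)/(27*pi**3).

8*(4 - 9*pi**2)/(27*pi**3)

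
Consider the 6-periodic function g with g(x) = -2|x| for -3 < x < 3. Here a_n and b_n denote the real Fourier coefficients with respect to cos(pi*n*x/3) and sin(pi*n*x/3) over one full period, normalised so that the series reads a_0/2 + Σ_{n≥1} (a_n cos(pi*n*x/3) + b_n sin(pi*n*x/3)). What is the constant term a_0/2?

a_0 = 1/3 ∫_{-3}^{3} g(x) dx = 1/3 · (-18) = -6.
So the constant term a_0/2 = -3.

-3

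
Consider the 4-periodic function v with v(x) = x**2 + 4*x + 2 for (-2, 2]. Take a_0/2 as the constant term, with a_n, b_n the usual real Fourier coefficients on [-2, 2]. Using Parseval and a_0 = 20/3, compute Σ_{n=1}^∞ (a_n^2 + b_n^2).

2048/45

Parseval: a_0^2/2 + Σ_{n≥1} (a_n^2+b_n^2) = 1/2 ∫_{-2}^{2} v(x)^2 dx = 1016/15.
Subtract a_0^2/2 = 200/9: Σ (a_n^2+b_n^2) = 2048/45.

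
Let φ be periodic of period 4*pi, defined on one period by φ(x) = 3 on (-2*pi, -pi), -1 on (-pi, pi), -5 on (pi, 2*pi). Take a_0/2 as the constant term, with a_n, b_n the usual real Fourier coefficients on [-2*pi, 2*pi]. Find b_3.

b_3 = (1/(2*pi)) ∫_{-2*pi}^{2*pi} φ(x) sin(3*x/2) dx.
Split the integral at the breakpoints.
Directly, an antiderivative of (3) sin(3*x/2) is -2*cos(3*x/2); evaluating from -2*pi to -pi: ∫_{-2*pi}^{-pi} (3) sin(3*x/2) dx = (0) - (2) = -2.
Directly, an antiderivative of (-1) sin(3*x/2) is 2*cos(3*x/2)/3; evaluating from -pi to pi: ∫_{-pi}^{pi} (-1) sin(3*x/2) dx = (0) - (0) = 0.
Directly, an antiderivative of (-5) sin(3*x/2) is 10*cos(3*x/2)/3; evaluating from pi to 2*pi: ∫_{pi}^{2*pi} (-5) sin(3*x/2) dx = (-10/3) - (0) = -10/3.
Summing the pieces and multiplying by (1/(2*pi)) gives b_3 = -8/(3*pi).

-8/(3*pi)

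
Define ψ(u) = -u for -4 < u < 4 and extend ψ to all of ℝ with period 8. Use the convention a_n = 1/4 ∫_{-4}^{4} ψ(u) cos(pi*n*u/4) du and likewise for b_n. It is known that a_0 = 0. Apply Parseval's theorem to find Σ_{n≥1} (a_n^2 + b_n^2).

Parseval: a_0^2/2 + Σ_{n≥1} (a_n^2+b_n^2) = 1/4 ∫_{-4}^{4} ψ(u)^2 du = 32/3.
Subtract a_0^2/2 = 0: Σ (a_n^2+b_n^2) = 32/3.

32/3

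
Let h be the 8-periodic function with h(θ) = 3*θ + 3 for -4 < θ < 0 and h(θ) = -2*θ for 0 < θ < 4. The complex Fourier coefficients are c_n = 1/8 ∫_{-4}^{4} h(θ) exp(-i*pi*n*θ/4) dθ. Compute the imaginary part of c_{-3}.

-1/(3*pi)

Since h is real-valued, Im(c_{-3}) = -1/8 ∫_{-4}^{4} h(θ) sin(-3*pi*θ/4) dθ = b_{3}/2.
Split the integral at the breakpoints.
Integrating by parts (boundary term plus one more integral), an antiderivative of (3*θ + 3) sin(-3*pi*θ/4) is 4*θ*cos(3*pi*θ/4)/pi - 16*sin(3*pi*θ/4)/(3*pi**2) + 4*cos(3*pi*θ/4)/pi; evaluating from -4 to 0: ∫_{-4}^{0} (3*θ + 3) sin(-3*pi*θ/4) dθ = (4/pi) - (12/pi) = -8/pi.
Integrating by parts (boundary term plus one more integral), an antiderivative of (-2*θ) sin(-3*pi*θ/4) is -8*θ*cos(3*pi*θ/4)/(3*pi) + 32*sin(3*pi*θ/4)/(9*pi**2); evaluating from 0 to 4: ∫_{0}^{4} (-2*θ) sin(-3*pi*θ/4) dθ = (32/(3*pi)) - (0) = 32/(3*pi).
So ∫_{-4}^{4} h(θ) sin(-3*pi*θ/4) dθ = 8/(3*pi).
Hence Im(c_{-3}) = (-1/8)·(8/(3*pi)) = -1/(3*pi).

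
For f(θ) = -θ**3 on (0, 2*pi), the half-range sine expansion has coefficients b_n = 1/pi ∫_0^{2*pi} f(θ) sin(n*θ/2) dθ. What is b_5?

b_5 = 1/pi ∫_0^{2*pi} (-θ**3) sin(5*θ/2) dθ.
Integrating by parts three times (tabular method), an antiderivative of (-θ**3) sin(5*θ/2) is 2*θ**3*cos(5*θ/2)/5 - 12*θ**2*sin(5*θ/2)/25 - 48*θ*cos(5*θ/2)/125 + 96*sin(5*θ/2)/625; evaluating from 0 to 2*pi: ∫_{0}^{2*pi} (-θ**3) sin(5*θ/2) dθ = (16*pi*(6 - 25*pi**2)/125) - (0) = 16*pi*(6 - 25*pi**2)/125.
Hence b_5 = (1/pi)·(16*pi*(6 - 25*pi**2)/125) = 96/125 - 16*pi**2/5.

96/125 - 16*pi**2/5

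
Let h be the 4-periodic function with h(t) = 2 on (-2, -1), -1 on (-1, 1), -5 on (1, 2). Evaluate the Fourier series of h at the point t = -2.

t = -2 differs from t = 2 by -1 full period(s), and the series is 4-periodic.
At t = 2 the one-sided limits are h(2^-) = -5 and h(2^+) = 2.
By Dirichlet's theorem the series converges to their average, [(-5) + (2)]/2 = -3/2.

-3/2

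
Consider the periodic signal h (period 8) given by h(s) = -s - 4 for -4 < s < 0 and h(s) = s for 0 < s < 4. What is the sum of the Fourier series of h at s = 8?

s = 8 differs from s = 0 by 1 full period(s), and the series is 8-periodic.
At s = 0 the one-sided limits are h(0^-) = -4 and h(0^+) = 0.
By Dirichlet's theorem the series converges to their average, [(-4) + (0)]/2 = -2.

-2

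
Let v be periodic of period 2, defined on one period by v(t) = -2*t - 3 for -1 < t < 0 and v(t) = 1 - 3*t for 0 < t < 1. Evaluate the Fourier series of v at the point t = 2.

t = 2 differs from t = 0 by 1 full period(s), and the series is 2-periodic.
At t = 0 the one-sided limits are v(0^-) = -3 and v(0^+) = 1.
By Dirichlet's theorem the series converges to their average, [(-3) + (1)]/2 = -1.

-1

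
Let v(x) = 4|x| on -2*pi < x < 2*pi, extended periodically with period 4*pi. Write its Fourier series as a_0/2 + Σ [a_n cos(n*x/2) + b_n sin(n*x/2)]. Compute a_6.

a_6 = (1/(2*pi)) ∫_{-2*pi}^{2*pi} v(x) cos(3*x) dx.
v is even and cos(3*x) is even, so the integrand is even and a_6 = 1/pi ∫_0^{2*pi} v(x) cos(3*x) dx.
Integrating by parts (boundary term plus one more integral), an antiderivative of (4*x) cos(3*x) is 4*x*sin(3*x)/3 + 4*cos(3*x)/9; evaluating from 0 to 2*pi: ∫_{0}^{2*pi} (4*x) cos(3*x) dx = (4/9) - (4/9) = 0.
Hence a_6 = (1/pi)·(0) = 0.

0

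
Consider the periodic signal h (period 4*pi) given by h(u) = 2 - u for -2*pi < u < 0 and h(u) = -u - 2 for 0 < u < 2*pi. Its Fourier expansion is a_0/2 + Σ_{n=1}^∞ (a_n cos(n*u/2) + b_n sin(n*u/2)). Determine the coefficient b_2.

2

b_2 = (1/(2*pi)) ∫_{-2*pi}^{2*pi} h(u) sin(u) du.
h is odd and sin(u) is odd, so the integrand is even and b_2 = 1/pi ∫_0^{2*pi} h(u) sin(u) du.
Integrating by parts (boundary term plus one more integral), an antiderivative of (-u - 2) sin(u) is u*cos(u) - sin(u) + 2*cos(u); evaluating from 0 to 2*pi: ∫_{0}^{2*pi} (-u - 2) sin(u) du = (2 + 2*pi) - (2) = 2*pi.
Hence b_2 = (1/pi)·(2*pi) = 2.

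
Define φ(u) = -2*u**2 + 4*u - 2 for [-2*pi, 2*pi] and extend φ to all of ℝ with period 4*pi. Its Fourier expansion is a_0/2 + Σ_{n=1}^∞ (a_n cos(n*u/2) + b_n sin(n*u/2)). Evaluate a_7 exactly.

32/49

a_7 = (1/(2*pi)) ∫_{-2*pi}^{2*pi} φ(u) cos(7*u/2) du.
Integrating by parts twice (tabular method), an antiderivative of (-2*u**2 + 4*u - 2) cos(7*u/2) is -4*u**2*sin(7*u/2)/7 + 8*u*sin(7*u/2)/7 - 16*u*cos(7*u/2)/49 - 164*sin(7*u/2)/343 + 16*cos(7*u/2)/49; evaluating from -2*pi to 2*pi: ∫_{-2*pi}^{2*pi} (-2*u**2 + 4*u - 2) cos(7*u/2) du = (-16/49 + 32*pi/49) - (-32*pi/49 - 16/49) = 64*pi/49.
Hence a_7 = (1/(2*pi))·(64*pi/49) = 32/49.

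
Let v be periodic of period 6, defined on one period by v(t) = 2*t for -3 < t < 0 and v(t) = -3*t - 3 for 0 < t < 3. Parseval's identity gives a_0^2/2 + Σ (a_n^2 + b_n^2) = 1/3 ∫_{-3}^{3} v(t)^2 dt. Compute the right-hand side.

75

1/3 ∫_{-3}^{3} v(t)^2 dt = 1/3 · (225) = 75.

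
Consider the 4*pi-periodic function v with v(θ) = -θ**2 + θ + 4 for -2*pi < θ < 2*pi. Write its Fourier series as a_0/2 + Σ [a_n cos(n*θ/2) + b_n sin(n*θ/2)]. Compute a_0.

a_0 = (1/(2*pi)) ∫_{-2*pi}^{2*pi} v(θ) dθ = (1/(2*pi)) · (16*pi*(3 - pi**2)/3) = 8 - 8*pi**2/3.

8 - 8*pi**2/3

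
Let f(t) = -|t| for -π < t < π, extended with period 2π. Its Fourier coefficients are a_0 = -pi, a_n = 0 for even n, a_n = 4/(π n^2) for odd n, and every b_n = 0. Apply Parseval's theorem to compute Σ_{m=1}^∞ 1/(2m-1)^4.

Parseval: a_0^2/2 + Σ a_n^2 = (1/π) ∫_{-π}^{π} f(t)^2 dt = 2*pi**2/3.
Subtract a_0^2/2 = pi**2/2: Σ a_n^2 = pi**2/6.
Only odd n contribute, with a_n^2 = 16/(π^2 n^4), so Σ_{m≥1} 1/(2m-1)^4 = π^2·(pi**2/6)/16 = pi**4/96.

pi**4/96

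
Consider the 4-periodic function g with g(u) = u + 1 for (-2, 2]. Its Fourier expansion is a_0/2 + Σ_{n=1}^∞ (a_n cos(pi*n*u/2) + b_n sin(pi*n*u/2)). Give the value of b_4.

b_4 = 1/2 ∫_{-2}^{2} g(u) sin(2*pi*u) du.
Integrating by parts (boundary term plus one more integral), an antiderivative of (u + 1) sin(2*pi*u) is -u*cos(2*pi*u)/(2*pi) + sin(2*pi*u)/(4*pi**2) - cos(2*pi*u)/(2*pi); evaluating from -2 to 2: ∫_{-2}^{2} (u + 1) sin(2*pi*u) du = (-3/(2*pi)) - (1/(2*pi)) = -2/pi.
Hence b_4 = (1/2)·(-2/pi) = -1/pi.

-1/pi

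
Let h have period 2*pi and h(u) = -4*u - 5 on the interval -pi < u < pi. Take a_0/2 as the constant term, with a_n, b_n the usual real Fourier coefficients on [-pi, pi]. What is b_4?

2

b_4 = 1/pi ∫_{-pi}^{pi} h(u) sin(4*u) du.
Integrating by parts (boundary term plus one more integral), an antiderivative of (-4*u - 5) sin(4*u) is u*cos(4*u) - sin(4*u)/4 + 5*cos(4*u)/4; evaluating from -pi to pi: ∫_{-pi}^{pi} (-4*u - 5) sin(4*u) du = (5/4 + pi) - (5/4 - pi) = 2*pi.
Hence b_4 = (1/pi)·(2*pi) = 2.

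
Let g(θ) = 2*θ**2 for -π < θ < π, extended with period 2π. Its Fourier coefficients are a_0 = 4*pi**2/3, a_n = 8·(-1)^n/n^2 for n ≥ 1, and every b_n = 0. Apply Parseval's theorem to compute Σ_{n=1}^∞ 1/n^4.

pi**4/90

Parseval: a_0^2/2 + Σ a_n^2 = (1/π) ∫_{-π}^{π} g(θ)^2 dθ = 8*pi**4/5.
Subtract a_0^2/2 = 8*pi**4/9: Σ a_n^2 = 32*pi**4/45.
Since a_n^2 = 64/n^4, Σ 1/n^4 = pi**4/90.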